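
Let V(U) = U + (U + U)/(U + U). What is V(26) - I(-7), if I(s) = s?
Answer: 34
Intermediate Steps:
V(U) = 1 + U (V(U) = U + (2*U)/((2*U)) = U + (2*U)*(1/(2*U)) = U + 1 = 1 + U)
V(26) - I(-7) = (1 + 26) - 1*(-7) = 27 + 7 = 34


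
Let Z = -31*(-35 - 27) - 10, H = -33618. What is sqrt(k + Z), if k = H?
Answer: I*sqrt(31706) ≈ 178.06*I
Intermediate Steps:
k = -33618
Z = 1912 (Z = -31*(-62) - 10 = 1922 - 10 = 1912)
sqrt(k + Z) = sqrt(-33618 + 1912) = sqrt(-31706) = I*sqrt(31706)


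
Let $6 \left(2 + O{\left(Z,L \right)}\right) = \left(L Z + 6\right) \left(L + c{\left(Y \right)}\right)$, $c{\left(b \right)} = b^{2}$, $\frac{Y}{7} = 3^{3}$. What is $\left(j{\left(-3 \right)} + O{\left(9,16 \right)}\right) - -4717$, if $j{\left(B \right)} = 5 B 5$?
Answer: $898065$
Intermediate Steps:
$Y = 189$ ($Y = 7 \cdot 3^{3} = 7 \cdot 27 = 189$)
$j{\left(B \right)} = 25 B$
$O{\left(Z,L \right)} = -2 + \frac{\left(6 + L Z\right) \left(35721 + L\right)}{6}$ ($O{\left(Z,L \right)} = -2 + \frac{\left(L Z + 6\right) \left(L + 189^{2}\right)}{6} = -2 + \frac{\left(6 + L Z\right) \left(L + 35721\right)}{6} = -2 + \frac{\left(6 + L Z\right) \left(35721 + L\right)}{6}$)
$\left(j{\left(-3 \right)} + O{\left(9,16 \right)}\right) - -4717 = \left(25 \left(-3\right) + \left(35719 + 16 + \frac{1}{6} \cdot 9 \cdot 16^{2} + \frac{11907}{2} \cdot 16 \cdot 9\right)\right) - -4717 = \left(-75 + \left(35719 + 16 + \frac{1}{6} \cdot 9 \cdot 256 + 857304\right)\right) + 4717 = \left(-75 + \left(35719 + 16 + 384 + 857304\right)\right) + 4717 = \left(-75 + 893423\right) + 4717 = 893348 + 4717 = 898065$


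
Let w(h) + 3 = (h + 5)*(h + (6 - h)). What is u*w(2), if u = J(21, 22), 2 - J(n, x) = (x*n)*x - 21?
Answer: -395499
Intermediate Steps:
J(n, x) = 23 - n*x**2 (J(n, x) = 2 - ((x*n)*x - 21) = 2 - ((n*x)*x - 21) = 2 - (n*x**2 - 21) = 2 - (-21 + n*x**2) = 2 + (21 - n*x**2) = 23 - n*x**2)
w(h) = 27 + 6*h (w(h) = -3 + (h + 5)*(h + (6 - h)) = -3 + (5 + h)*6 = -3 + (30 + 6*h) = 27 + 6*h)
u = -10141 (u = 23 - 1*21*22**2 = 23 - 1*21*484 = 23 - 10164 = -10141)
u*w(2) = -10141*(27 + 6*2) = -10141*(27 + 12) = -10141*39 = -395499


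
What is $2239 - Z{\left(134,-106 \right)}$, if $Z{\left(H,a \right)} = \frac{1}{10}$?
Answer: $\frac{22389}{10} \approx 2238.9$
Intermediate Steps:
$Z{\left(H,a \right)} = \frac{1}{10}$
$2239 - Z{\left(134,-106 \right)} = 2239 - \frac{1}{10} = \frac{22389}{10}$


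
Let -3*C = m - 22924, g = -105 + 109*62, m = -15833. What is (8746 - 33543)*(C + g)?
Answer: -485326884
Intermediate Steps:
g = 6653 (g = -105 + 6758 = 6653)
C = 12919 (C = -(-15833 - 22924)/3 = -1/3*(-38757) = 12919)
(8746 - 33543)*(C + g) = (8746 - 33543)*(12919 + 6653) = -24797*19572 = -485326884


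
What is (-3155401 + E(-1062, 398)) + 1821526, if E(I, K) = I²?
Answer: -206031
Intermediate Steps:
(-3155401 + E(-1062, 398)) + 1821526 = (-3155401 + (-1062)²) + 1821526 = (-3155401 + 1127844) + 1821526 = -2027557 + 1821526 = -206031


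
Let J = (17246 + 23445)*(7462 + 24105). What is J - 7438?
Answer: 1284485359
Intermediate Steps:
J = 1284492797 (J = 40691*31567 = 1284492797)
J - 7438 = 1284492797 - 7438 = 1284485359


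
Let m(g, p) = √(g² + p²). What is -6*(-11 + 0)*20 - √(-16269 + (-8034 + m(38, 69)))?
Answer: 1320 - √(-24303 + √6205) ≈ 1320.0 - 155.64*I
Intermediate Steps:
-6*(-11 + 0)*20 - √(-16269 + (-8034 + m(38, 69))) = -6*(-11 + 0)*20 - √(-16269 + (-8034 + √(38² + 69²))) = -6*(-11)*20 - √(-16269 + (-8034 + √(1444 + 4761))) = 66*20 - √(-16269 + (-8034 + √6205)) = 1320 - √(-24303 + √6205)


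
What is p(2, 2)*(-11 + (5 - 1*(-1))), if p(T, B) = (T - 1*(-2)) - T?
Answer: -10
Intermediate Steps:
p(T, B) = 2 (p(T, B) = (T + 2) - T = (2 + T) - T = 2)
p(2, 2)*(-11 + (5 - 1*(-1))) = 2*(-11 + (5 - 1*(-1))) = 2*(-11 + (5 + 1)) = 2*(-11 + 6) = 2*(-5) = -10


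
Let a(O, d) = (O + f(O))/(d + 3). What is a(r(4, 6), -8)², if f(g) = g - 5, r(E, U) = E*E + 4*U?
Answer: 225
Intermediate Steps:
r(E, U) = E² + 4*U
f(g) = -5 + g
a(O, d) = (-5 + 2*O)/(3 + d) (a(O, d) = (O + (-5 + O))/(d + 3) = (-5 + 2*O)/(3 + d))
a(r(4, 6), -8)² = ((-5 + 2*(4² + 4*6))/(3 - 8))² = ((-5 + 2*(16 + 24))/(-5))² = (-(-5 + 2*40)/5)² = (-(-5 + 80)/5)² = (-⅕*75)² = (-15)² = 225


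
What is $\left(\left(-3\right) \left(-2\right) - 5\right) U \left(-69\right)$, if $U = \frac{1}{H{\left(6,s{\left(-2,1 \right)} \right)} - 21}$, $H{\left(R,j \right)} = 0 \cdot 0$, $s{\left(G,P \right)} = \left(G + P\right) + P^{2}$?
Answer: $\frac{23}{7} \approx 3.2857$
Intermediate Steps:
$s{\left(G,P \right)} = G + P + P^{2}$
$H{\left(R,j \right)} = 0$
$U = - \frac{1}{21}$ ($U = \frac{1}{0 - 21} = \frac{1}{-21} = - \frac{1}{21} \approx -0.047619$)
$\left(\left(-3\right) \left(-2\right) - 5\right) U \left(-69\right) = \left(\left(-3\right) \left(-2\right) - 5\right) \left(- \frac{1}{21}\right) \left(-69\right) = \left(6 - 5\right) \left(- \frac{1}{21}\right) \left(-69\right) = 1 \left(- \frac{1}{21}\right) \left(-69\right) = \left(- \frac{1}{21}\right) \left(-69\right) = \frac{23}{7}$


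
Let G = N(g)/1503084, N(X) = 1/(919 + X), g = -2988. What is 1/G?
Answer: -3109880796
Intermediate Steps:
G = -1/3109880796 (G = 1/((919 - 2988)*1503084) = (1/1503084)/(-2069) = -1/2069*1/1503084 = -1/3109880796 ≈ -3.2156e-10)
1/G = 1/(-1/3109880796) = -3109880796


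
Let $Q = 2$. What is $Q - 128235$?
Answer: $-128233$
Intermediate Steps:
$Q - 128235 = 2 - 128235 = -128233$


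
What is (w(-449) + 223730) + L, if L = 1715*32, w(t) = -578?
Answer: 278032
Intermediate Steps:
L = 54880
(w(-449) + 223730) + L = (-578 + 223730) + 54880 = 223152 + 54880 = 278032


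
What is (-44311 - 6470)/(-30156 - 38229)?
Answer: 16927/22795 ≈ 0.74257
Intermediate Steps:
(-44311 - 6470)/(-30156 - 38229) = -50781/(-68385) = -50781*(-1/68385) = 16927/22795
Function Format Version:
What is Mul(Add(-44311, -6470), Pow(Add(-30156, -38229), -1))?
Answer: Rational(16927, 22795) ≈ 0.74257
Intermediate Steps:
Mul(Add(-44311, -6470), Pow(Add(-30156, -38229), -1)) = Mul(-50781, Pow(-68385, -1)) = Mul(-50781, Rational(-1, 68385)) = Rational(16927, 22795)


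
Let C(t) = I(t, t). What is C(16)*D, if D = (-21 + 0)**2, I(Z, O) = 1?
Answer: 441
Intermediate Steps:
C(t) = 1
D = 441 (D = (-21)**2 = 441)
C(16)*D = 1*441 = 441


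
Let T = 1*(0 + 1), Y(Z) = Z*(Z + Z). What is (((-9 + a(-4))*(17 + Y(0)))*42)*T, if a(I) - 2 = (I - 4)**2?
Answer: 40698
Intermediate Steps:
a(I) = 2 + (-4 + I)**2 (a(I) = 2 + (I - 4)**2 = 2 + (-4 + I)**2)
Y(Z) = 2*Z**2 (Y(Z) = Z*(2*Z) = 2*Z**2)
T = 1 (T = 1*1 = 1)
(((-9 + a(-4))*(17 + Y(0)))*42)*T = (((-9 + (2 + (-4 - 4)**2))*(17 + 2*0**2))*42)*1 = (((-9 + (2 + (-8)**2))*(17 + 2*0))*42)*1 = (((-9 + (2 + 64))*(17 + 0))*42)*1 = (((-9 + 66)*17)*42)*1 = ((57*17)*42)*1 = (969*42)*1 = 40698*1 = 40698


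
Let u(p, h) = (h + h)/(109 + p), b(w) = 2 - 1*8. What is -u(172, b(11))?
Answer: 12/281 ≈ 0.042705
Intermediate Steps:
b(w) = -6 (b(w) = 2 - 8 = -6)
u(p, h) = 2*h/(109 + p) (u(p, h) = (2*h)/(109 + p) = 2*h/(109 + p))
-u(172, b(11)) = -2*(-6)/(109 + 172) = -2*(-6)/281 = -1*(-12/281) = 12/281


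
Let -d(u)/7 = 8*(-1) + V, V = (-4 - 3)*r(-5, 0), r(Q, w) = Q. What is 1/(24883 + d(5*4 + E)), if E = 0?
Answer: 1/24694 ≈ 4.0496e-5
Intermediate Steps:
V = 35 (V = (-4 - 3)*(-5) = -7*(-5) = 35)
d(u) = -189 (d(u) = -7*(8*(-1) + 35) = -7*(-8 + 35) = -7*27 = -189)
1/(24883 + d(5*4 + E)) = 1/(24883 - 189) = 1/24694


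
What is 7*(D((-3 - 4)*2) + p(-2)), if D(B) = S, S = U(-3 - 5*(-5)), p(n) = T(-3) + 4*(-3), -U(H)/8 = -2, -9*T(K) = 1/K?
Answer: 763/27 ≈ 28.259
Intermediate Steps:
T(K) = -1/(9*K)
U(H) = 16 (U(H) = -8*(-2) = 16)
p(n) = -323/27 (p(n) = -⅑/(-3) + 4*(-3) = -⅑*(-⅓) - 12 = 1/27 - 12 = -323/27)
S = 16
D(B) = 16
7*(D((-3 - 4)*2) + p(-2)) = 7*(16 - 323/27) = 7*(109/27) = 763/27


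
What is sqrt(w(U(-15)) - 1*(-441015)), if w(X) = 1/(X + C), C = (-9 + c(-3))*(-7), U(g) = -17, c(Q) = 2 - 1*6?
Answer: sqrt(2414998214)/74 ≈ 664.09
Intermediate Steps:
c(Q) = -4 (c(Q) = 2 - 6 = -4)
C = 91 (C = (-9 - 4)*(-7) = -13*(-7) = 91)
w(X) = 1/(91 + X) (w(X) = 1/(X + 91) = 1/(91 + X))
sqrt(w(U(-15)) - 1*(-441015)) = sqrt(1/(91 - 17) - 1*(-441015)) = sqrt(1/74 + 441015) = sqrt(32635111/74) = sqrt(2414998214)/74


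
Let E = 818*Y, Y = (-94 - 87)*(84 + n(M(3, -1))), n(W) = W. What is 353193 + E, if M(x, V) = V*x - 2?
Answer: -11343389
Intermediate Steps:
M(x, V) = -2 + V*x
Y = -14299 (Y = (-94 - 87)*(84 + (-2 - 1*3)) = -181*(84 + (-2 - 3)) = -181*(84 - 5) = -181*79 = -14299)
E = -11696582 (E = 818*(-14299) = -11696582)
353193 + E = 353193 - 11696582 = -11343389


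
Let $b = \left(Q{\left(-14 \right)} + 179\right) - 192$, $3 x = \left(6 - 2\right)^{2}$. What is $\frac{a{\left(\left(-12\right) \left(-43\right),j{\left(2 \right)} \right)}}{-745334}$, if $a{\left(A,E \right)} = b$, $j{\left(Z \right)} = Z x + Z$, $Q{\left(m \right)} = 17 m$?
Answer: $\frac{251}{745334} \approx 0.00033676$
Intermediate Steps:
$x = \frac{16}{3}$ ($x = \frac{\left(6 - 2\right)^{2}}{3} = \frac{4^{2}}{3} = \frac{1}{3} \cdot 16 = \frac{16}{3} \approx 5.3333$)
$j{\left(Z \right)} = \frac{19 Z}{3}$ ($j{\left(Z \right)} = Z \frac{16}{3} + Z = \frac{16 Z}{3} + Z = \frac{19 Z}{3}$)
$b = -251$ ($b = \left(17 \left(-14\right) + 179\right) - 192 = \left(-238 + 179\right) - 192 = -59 - 192 = -251$)
$a{\left(A,E \right)} = -251$
$\frac{a{\left(\left(-12\right) \left(-43\right),j{\left(2 \right)} \right)}}{-745334} = - \frac{251}{-745334} = \left(-251\right) \left(- \frac{1}{745334}\right) = \frac{251}{745334}$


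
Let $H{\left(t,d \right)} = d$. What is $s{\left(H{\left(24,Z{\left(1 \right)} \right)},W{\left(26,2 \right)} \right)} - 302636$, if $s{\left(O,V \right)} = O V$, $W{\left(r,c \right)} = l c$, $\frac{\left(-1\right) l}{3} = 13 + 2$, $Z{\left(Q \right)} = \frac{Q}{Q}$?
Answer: $-302726$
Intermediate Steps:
$Z{\left(Q \right)} = 1$
$l = -45$ ($l = - 3 \left(13 + 2\right) = \left(-3\right) 15 = -45$)
$W{\left(r,c \right)} = - 45 c$
$s{\left(H{\left(24,Z{\left(1 \right)} \right)},W{\left(26,2 \right)} \right)} - 302636 = 1 \left(\left(-45\right) 2\right) - 302636 = 1 \left(-90\right) - 302636 = -90 - 302636 = -302726$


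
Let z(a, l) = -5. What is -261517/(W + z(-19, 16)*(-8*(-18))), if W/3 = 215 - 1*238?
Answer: 261517/789 ≈ 331.45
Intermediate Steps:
W = -69 (W = 3*(215 - 1*238) = 3*(215 - 238) = 3*(-23) = -69)
-261517/(W + z(-19, 16)*(-8*(-18))) = -261517/(-69 - (-40)*(-18)) = -261517/(-69 - 5*144) = -261517/(-69 - 720) = -261517/(-789) = -261517*(-1/789) = 261517/789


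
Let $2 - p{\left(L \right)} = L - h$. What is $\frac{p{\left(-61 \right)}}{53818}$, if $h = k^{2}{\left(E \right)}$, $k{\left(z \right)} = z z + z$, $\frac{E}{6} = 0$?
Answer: $\frac{63}{53818} \approx 0.0011706$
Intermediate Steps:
$E = 0$ ($E = 6 \cdot 0 = 0$)
$k{\left(z \right)} = z + z^{2}$ ($k{\left(z \right)} = z^{2} + z = z + z^{2}$)
$h = 0$ ($h = \left(0 \left(1 + 0\right)\right)^{2} = \left(0 \cdot 1\right)^{2} = 0^{2} = 0$)
$p{\left(L \right)} = 2 - L$ ($p{\left(L \right)} = 2 - \left(L - 0\right) = 2 - \left(L + 0\right) = 2 - L$)
$\frac{p{\left(-61 \right)}}{53818} = \frac{2 - -61}{53818} = \left(2 + 61\right) \frac{1}{53818} = 63 \cdot \frac{1}{53818} = \frac{63}{53818}$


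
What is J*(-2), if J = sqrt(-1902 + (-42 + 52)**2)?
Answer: -2*I*sqrt(1802) ≈ -84.9*I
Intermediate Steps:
J = I*sqrt(1802) (J = sqrt(-1902 + 10**2) = sqrt(-1902 + 100) = sqrt(-1802) = I*sqrt(1802) ≈ 42.45*I)
J*(-2) = (I*sqrt(1802))*(-2) = -2*I*sqrt(1802)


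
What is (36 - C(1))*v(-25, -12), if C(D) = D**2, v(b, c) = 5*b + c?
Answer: -4795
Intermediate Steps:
v(b, c) = c + 5*b
(36 - C(1))*v(-25, -12) = (36 - 1*1**2)*(-12 + 5*(-25)) = (36 - 1*1)*(-12 - 125) = (36 - 1)*(-137) = 35*(-137) = -4795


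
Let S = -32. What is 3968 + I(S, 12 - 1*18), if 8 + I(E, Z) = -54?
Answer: 3906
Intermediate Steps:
I(E, Z) = -62 (I(E, Z) = -8 - 54 = -62)
3968 + I(S, 12 - 1*18) = 3968 - 62 = 3906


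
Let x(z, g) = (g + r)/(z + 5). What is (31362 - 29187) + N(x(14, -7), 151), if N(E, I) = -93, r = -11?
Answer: 2082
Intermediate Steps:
x(z, g) = (-11 + g)/(5 + z) (x(z, g) = (g - 11)/(z + 5) = (-11 + g)/(5 + z))
(31362 - 29187) + N(x(14, -7), 151) = (31362 - 29187) - 93 = 2175 - 93 = 2082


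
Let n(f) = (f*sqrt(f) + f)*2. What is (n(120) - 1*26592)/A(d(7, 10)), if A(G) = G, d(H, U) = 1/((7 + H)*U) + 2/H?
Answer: -3689280/41 + 67200*sqrt(30)/41 ≈ -81005.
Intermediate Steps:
d(H, U) = 2/H + 1/(U*(7 + H)) (d(H, U) = 1/(U*(7 + H)) + 2/H = 2/H + 1/(U*(7 + H)))
n(f) = 2*f + 2*f**(3/2) (n(f) = (f**(3/2) + f)*2 = (f + f**(3/2))*2 = 2*f + 2*f**(3/2))
(n(120) - 1*26592)/A(d(7, 10)) = ((2*120 + 2*120**(3/2)) - 1*26592)/(((7 + 14*10 + 2*7*10)/(7*10*(7 + 7)))) = ((240 + 2*(240*sqrt(30))) - 26592)/(((1/7)*(1/10)*(7 + 140 + 140)/14)) = ((240 + 480*sqrt(30)) - 26592)/(((1/7)*(1/10)*(1/14)*287)) = (-26352 + 480*sqrt(30))/(41/140) = (-26352 + 480*sqrt(30))*(140/41) = -3689280/41 + 67200*sqrt(30)/41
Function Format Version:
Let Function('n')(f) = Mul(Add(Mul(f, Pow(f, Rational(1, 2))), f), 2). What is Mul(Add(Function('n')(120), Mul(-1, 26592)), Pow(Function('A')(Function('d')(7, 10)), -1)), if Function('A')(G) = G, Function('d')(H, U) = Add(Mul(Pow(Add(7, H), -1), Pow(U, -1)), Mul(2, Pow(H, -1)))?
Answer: Add(Rational(-3689280, 41), Mul(Rational(67200, 41), Pow(30, Rational(1, 2)))) ≈ -81005.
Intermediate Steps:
Function('d')(H, U) = Add(Mul(2, Pow(H, -1)), Mul(Pow(U, -1), Pow(Add(7, H), -1))) (Function('d')(H, U) = Add(Mul(Pow(U, -1), Pow(Add(7, H), -1)), Mul(2, Pow(H, -1))) = Add(Mul(2, Pow(H, -1)), Mul(Pow(U, -1), Pow(Add(7, H), -1))))
Function('n')(f) = Add(Mul(2, f), Mul(2, Pow(f, Rational(3, 2)))) (Function('n')(f) = Mul(Add(Pow(f, Rational(3, 2)), f), 2) = Mul(Add(f, Pow(f, Rational(3, 2))), 2) = Add(Mul(2, f), Mul(2, Pow(f, Rational(3, 2)))))
Mul(Add(Function('n')(120), Mul(-1, 26592)), Pow(Function('A')(Function('d')(7, 10)), -1)) = Mul(Add(Add(Mul(2, 120), Mul(2, Pow(120, Rational(3, 2)))), Mul(-1, 26592)), Pow(Mul(Pow(7, -1), Pow(10, -1), Pow(Add(7, 7), -1), Add(7, Mul(14, 10), Mul(2, 7, 10))), -1)) = Mul(Add(Add(240, Mul(2, Mul(240, Pow(30, Rational(1, 2))))), -26592), Pow(Mul(Rational(1, 7), Rational(1, 10), Pow(14, -1), Add(7, 140, 140)), -1)) = Mul(Add(Add(240, Mul(480, Pow(30, Rational(1, 2)))), -26592), Pow(Mul(Rational(1, 7), Rational(1, 10), Rational(1, 14), 287), -1)) = Mul(Add(-26352, Mul(480, Pow(30, Rational(1, 2)))), Pow(Rational(41, 140), -1)) = Mul(Add(-26352, Mul(480, Pow(30, Rational(1, 2)))), Rational(140, 41)) = Add(Rational(-3689280, 41), Mul(Rational(67200, 41), Pow(30, Rational(1, 2))))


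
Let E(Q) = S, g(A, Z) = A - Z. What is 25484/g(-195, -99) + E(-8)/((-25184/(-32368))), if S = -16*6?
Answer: -7344473/18888 ≈ -388.84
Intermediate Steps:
S = -96
E(Q) = -96
25484/g(-195, -99) + E(-8)/((-25184/(-32368))) = 25484/(-195 - 1*(-99)) - 96/((-25184/(-32368))) = 25484/(-195 + 99) - 96/((-25184*(-1/32368))) = 25484/(-96) - 96/1574/2023 = 25484*(-1/96) - 96*2023/1574 = -6371/24 - 97104/787 = -7344473/18888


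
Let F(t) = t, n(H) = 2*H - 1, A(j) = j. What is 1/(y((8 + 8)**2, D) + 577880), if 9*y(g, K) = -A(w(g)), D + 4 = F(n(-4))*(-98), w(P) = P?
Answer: 9/5200664 ≈ 1.7305e-6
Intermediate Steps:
n(H) = -1 + 2*H
D = 878 (D = -4 + (-1 + 2*(-4))*(-98) = -4 + (-1 - 8)*(-98) = -4 - 9*(-98) = -4 + 882 = 878)
y(g, K) = -g/9 (y(g, K) = (-g)/9 = -g/9)
1/(y((8 + 8)**2, D) + 577880) = 1/(-(8 + 8)**2/9 + 577880) = 1/(-1/9*16**2 + 577880) = 1/(-1/9*256 + 577880) = 1/(-256/9 + 577880) = 1/(5200664/9) = 9/5200664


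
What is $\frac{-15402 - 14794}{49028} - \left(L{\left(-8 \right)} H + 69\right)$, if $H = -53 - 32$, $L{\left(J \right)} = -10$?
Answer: $- \frac{11271732}{12257} \approx -919.62$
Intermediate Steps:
$H = -85$ ($H = -53 - 32 = -85$)
$\frac{-15402 - 14794}{49028} - \left(L{\left(-8 \right)} H + 69\right) = \frac{-15402 - 14794}{49028} - \left(\left(-10\right) \left(-85\right) + 69\right) = \left(-30196\right) \frac{1}{49028} - \left(850 + 69\right) = - \frac{7549}{12257} - 919 = - \frac{11271732}{12257}$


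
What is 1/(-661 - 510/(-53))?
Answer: -53/34523 ≈ -0.0015352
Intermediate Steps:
1/(-661 - 510/(-53)) = 1/(-661 - 510*(-1/53)) = 1/(-661 + 510/53) = 1/(-34523/53) = -53/34523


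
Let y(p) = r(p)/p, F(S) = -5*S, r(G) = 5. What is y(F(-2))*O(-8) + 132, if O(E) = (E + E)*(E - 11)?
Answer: 284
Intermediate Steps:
O(E) = 2*E*(-11 + E) (O(E) = (2*E)*(-11 + E) = 2*E*(-11 + E))
y(p) = 5/p
y(F(-2))*O(-8) + 132 = (5/((-5*(-2))))*(2*(-8)*(-11 - 8)) + 132 = (5/10)*(2*(-8)*(-19)) + 132 = (5*(1/10))*304 + 132 = (1/2)*304 + 132 = 152 + 132 = 284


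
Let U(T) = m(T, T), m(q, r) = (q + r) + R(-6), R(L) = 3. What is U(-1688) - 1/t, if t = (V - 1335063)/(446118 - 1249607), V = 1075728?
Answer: -875540444/259335 ≈ -3376.1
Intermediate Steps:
m(q, r) = 3 + q + r (m(q, r) = (q + r) + 3 = 3 + q + r)
U(T) = 3 + 2*T (U(T) = 3 + T + T = 3 + 2*T)
t = 259335/803489 (t = (1075728 - 1335063)/(446118 - 1249607) = -259335/(-803489) = -259335*(-1/803489) = 259335/803489 ≈ 0.32276)
U(-1688) - 1/t = (3 + 2*(-1688)) - 1/259335/803489 = (3 - 3376) - 1*803489/259335 = -3373 - 803489/259335 = -875540444/259335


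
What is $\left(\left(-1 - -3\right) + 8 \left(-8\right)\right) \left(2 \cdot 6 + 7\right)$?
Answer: $-1178$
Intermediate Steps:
$\left(\left(-1 - -3\right) + 8 \left(-8\right)\right) \left(2 \cdot 6 + 7\right) = \left(\left(-1 + 3\right) - 64\right) \left(12 + 7\right) = \left(2 - 64\right) 19 = \left(-62\right) 19 = -1178$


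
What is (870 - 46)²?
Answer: 678976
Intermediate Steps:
(870 - 46)² = 824² = 678976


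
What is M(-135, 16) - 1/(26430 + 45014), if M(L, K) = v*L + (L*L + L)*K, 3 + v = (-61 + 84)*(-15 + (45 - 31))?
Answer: 20929519799/71444 ≈ 2.9295e+5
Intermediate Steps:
v = -26 (v = -3 + (-61 + 84)*(-15 + (45 - 31)) = -3 + 23*(-15 + 14) = -3 + 23*(-1) = -3 - 23 = -26)
M(L, K) = -26*L + K*(L + L**2) (M(L, K) = -26*L + (L*L + L)*K = -26*L + (L**2 + L)*K = -26*L + (L + L**2)*K = -26*L + K*(L + L**2))
M(-135, 16) - 1/(26430 + 45014) = -135*(-26 + 16 + 16*(-135)) - 1/(26430 + 45014) = -135*(-26 + 16 - 2160) - 1/71444 = -135*(-2170) - 1*1/71444 = 292950 - 1/71444 = 20929519799/71444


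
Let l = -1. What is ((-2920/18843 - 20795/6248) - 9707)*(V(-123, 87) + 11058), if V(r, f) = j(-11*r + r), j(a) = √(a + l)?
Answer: -191542239830809/1783804 - 103929592963*√1229/10702824 ≈ -1.0772e+8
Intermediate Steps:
j(a) = √(-1 + a) (j(a) = √(a - 1) = √(-1 + a))
V(r, f) = √(-1 - 10*r) (V(r, f) = √(-1 + (-11*r + r)) = √(-1 - 10*r))
((-2920/18843 - 20795/6248) - 9707)*(V(-123, 87) + 11058) = ((-2920/18843 - 20795/6248) - 9707)*(√(-1 - 10*(-123)) + 11058) = ((-2920*1/18843 - 20795*1/6248) - 9707)*(√(-1 + 1230) + 11058) = ((-2920/18843 - 20795/6248) - 9707)*(√1229 + 11058) = (-37280395/10702824 - 9707)*(11058 + √1229) = -103929592963*(11058 + √1229)/10702824 = -191542239830809/1783804 - 103929592963*√1229/10702824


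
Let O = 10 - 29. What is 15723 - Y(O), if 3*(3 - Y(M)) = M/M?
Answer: 47161/3 ≈ 15720.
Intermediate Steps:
O = -19
Y(M) = 8/3 (Y(M) = 3 - M/(3*M) = 3 - ⅓*1 = 3 - ⅓ = 8/3)
15723 - Y(O) = 15723 - 1*8/3 = 15723 - 8/3 = 47161/3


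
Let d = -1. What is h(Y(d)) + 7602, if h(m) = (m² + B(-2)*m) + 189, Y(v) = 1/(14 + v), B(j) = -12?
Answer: 1316524/169 ≈ 7790.1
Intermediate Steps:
h(m) = 189 + m² - 12*m (h(m) = (m² - 12*m) + 189 = 189 + m² - 12*m)
h(Y(d)) + 7602 = (189 + (1/(14 - 1))² - 12/(14 - 1)) + 7602 = (189 + (1/13)² - 12/13) + 7602 = (189 + (1/13)² - 12*1/13) + 7602 = (189 + 1/169 - 12/13) + 7602 = 31786/169 + 7602 = 1316524/169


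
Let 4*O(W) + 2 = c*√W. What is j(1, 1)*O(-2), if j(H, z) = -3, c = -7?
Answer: 3/2 + 21*I*√2/4 ≈ 1.5 + 7.4246*I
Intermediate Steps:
O(W) = -½ - 7*√W/4 (O(W) = -½ + (-7*√W)/4 = -½ - 7*√W/4)
j(1, 1)*O(-2) = -3*(-½ - 7*I*√2/4) = 3/2 + 21*I*√2/4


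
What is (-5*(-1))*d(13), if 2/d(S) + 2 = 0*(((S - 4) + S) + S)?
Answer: -5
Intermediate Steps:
d(S) = -1 (d(S) = 2/(-2 + 0*(((S - 4) + S) + S)) = 2/(-2 + 0*(((-4 + S) + S) + S)) = 2/(-2 + 0*((-4 + 2*S) + S)) = 2/(-2 + 0*(-4 + 3*S)) = 2/(-2 + 0) = 2/(-2) = 2*(-½) = -1)
(-5*(-1))*d(13) = -5*(-1)*(-1) = 5*(-1) = -5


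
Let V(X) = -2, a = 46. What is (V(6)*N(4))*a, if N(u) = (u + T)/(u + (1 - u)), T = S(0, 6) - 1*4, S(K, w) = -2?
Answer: 184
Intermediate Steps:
T = -6 (T = -2 - 1*4 = -2 - 4 = -6)
N(u) = -6 + u (N(u) = (u - 6)/(u + (1 - u)) = (-6 + u)/1 = (-6 + u)*1 = -6 + u)
(V(6)*N(4))*a = -2*(-6 + 4)*46 = -2*(-2)*46 = 4*46 = 184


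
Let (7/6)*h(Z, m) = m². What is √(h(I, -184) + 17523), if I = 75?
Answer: √2280579/7 ≈ 215.74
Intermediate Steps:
h(Z, m) = 6*m²/7
√(h(I, -184) + 17523) = √((6/7)*(-184)² + 17523) = √((6/7)*33856 + 17523) = √(203136/7 + 17523) = √(325797/7) = √2280579/7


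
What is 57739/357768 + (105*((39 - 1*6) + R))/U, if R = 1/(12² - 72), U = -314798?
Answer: 16935933857/112624650864 ≈ 0.15037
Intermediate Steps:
R = 1/72 (R = 1/(144 - 72) = 1/72 ≈ 0.013889)
57739/357768 + (105*((39 - 1*6) + R))/U = 57739/357768 + (105*((39 - 1*6) + 1/72))/(-314798) = 57739*(1/357768) + (105*((39 - 6) + 1/72))*(-1/314798) = 57739/357768 + (105*(33 + 1/72))*(-1/314798) = 57739/357768 + (105*(2377/72))*(-1/314798) = 57739/357768 + (83195/24)*(-1/314798) = 57739/357768 - 83195/7555152 = 16935933857/112624650864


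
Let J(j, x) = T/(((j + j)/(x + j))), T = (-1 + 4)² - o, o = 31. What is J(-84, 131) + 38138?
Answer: 3204109/84 ≈ 38144.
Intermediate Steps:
T = -22 (T = (-1 + 4)² - 1*31 = 3² - 31 = 9 - 31 = -22)
J(j, x) = -11*(j + x)/j (J(j, x) = -22*(x + j)/(j + j) = -22*(j + x)/(2*j) = -11*(j + x)/j)
J(-84, 131) + 38138 = (-11 - 11*131/(-84)) + 38138 = (-11 - 11*131*(-1/84)) + 38138 = (-11 + 1441/84) + 38138 = 517/84 + 38138 = 3204109/84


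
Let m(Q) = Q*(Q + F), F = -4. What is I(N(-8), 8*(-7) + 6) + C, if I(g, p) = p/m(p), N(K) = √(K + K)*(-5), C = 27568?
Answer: 1488671/54 ≈ 27568.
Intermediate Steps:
N(K) = -5*√2*√K (N(K) = √(2*K)*(-5) = (√2*√K)*(-5) = -5*√2*√K)
m(Q) = Q*(-4 + Q) (m(Q) = Q*(Q - 4) = Q*(-4 + Q))
I(g, p) = 1/(-4 + p) (I(g, p) = p/((p*(-4 + p))) = p*(1/(p*(-4 + p))) = 1/(-4 + p))
I(N(-8), 8*(-7) + 6) + C = 1/(-4 + (8*(-7) + 6)) + 27568 = 1/(-4 + (-56 + 6)) + 27568 = 1/(-4 - 50) + 27568 = 1/(-54) + 27568 = -1/54 + 27568 = 1488671/54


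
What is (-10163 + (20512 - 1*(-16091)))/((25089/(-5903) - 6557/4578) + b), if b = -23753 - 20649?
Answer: -714512814960/1200070280881 ≈ -0.59539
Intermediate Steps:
b = -44402
(-10163 + (20512 - 1*(-16091)))/((25089/(-5903) - 6557/4578) + b) = (-10163 + (20512 - 1*(-16091)))/((25089/(-5903) - 6557/4578) - 44402) = (-10163 + (20512 + 16091))/((25089*(-1/5903) - 6557*1/4578) - 44402) = (-10163 + 36603)/((-25089/5903 - 6557/4578) - 44402) = 26440/(-153563413/27023934 - 44402) = 26440/(-1200070280881/27023934) = 26440*(-27023934/1200070280881) = -714512814960/1200070280881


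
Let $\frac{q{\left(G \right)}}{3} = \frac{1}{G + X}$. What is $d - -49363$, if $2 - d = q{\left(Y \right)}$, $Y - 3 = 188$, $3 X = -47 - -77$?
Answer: $\frac{3307454}{67} \approx 49365.0$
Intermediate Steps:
$X = 10$ ($X = \frac{-47 - -77}{3} = \frac{-47 + 77}{3} = \frac{1}{3} \cdot 30 = 10$)
$Y = 191$ ($Y = 3 + 188 = 191$)
$q{\left(G \right)} = \frac{3}{10 + G}$ ($q{\left(G \right)} = \frac{3}{G + 10} = \frac{3}{10 + G}$)
$d = \frac{133}{67}$ ($d = 2 - \frac{3}{10 + 191} = 2 - \frac{3}{201} = 2 - 3 \cdot \frac{1}{201} = 2 - \frac{1}{67} = \frac{133}{67} \approx 1.9851$)
$d - -49363 = \frac{133}{67} - -49363 = \frac{133}{67} + 49363 = \frac{3307454}{67}$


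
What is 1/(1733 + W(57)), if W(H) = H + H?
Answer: 1/1847 ≈ 0.00054142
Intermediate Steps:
W(H) = 2*H
1/(1733 + W(57)) = 1/(1733 + 2*57) = 1/(1733 + 114) = 1/1847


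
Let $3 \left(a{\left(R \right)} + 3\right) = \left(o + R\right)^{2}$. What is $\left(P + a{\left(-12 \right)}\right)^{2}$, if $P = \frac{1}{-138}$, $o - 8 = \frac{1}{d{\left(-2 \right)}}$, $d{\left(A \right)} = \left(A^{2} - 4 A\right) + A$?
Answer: $\frac{202578289}{47610000} \approx 4.255$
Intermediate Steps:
$d{\left(A \right)} = A^{2} - 3 A$
$o = \frac{81}{10}$ ($o = 8 + \frac{1}{\left(-2\right) \left(-3 - 2\right)} = 8 + \frac{1}{\left(-2\right) \left(-5\right)} = 8 + \frac{1}{10} = \frac{81}{10} \approx 8.1$)
$P = - \frac{1}{138} \approx -0.0072464$
$a{\left(R \right)} = -3 + \frac{\left(\frac{81}{10} + R\right)^{2}}{3}$
$\left(P + a{\left(-12 \right)}\right)^{2} = \left(- \frac{1}{138} - \left(3 - \frac{\left(81 + 10 \left(-12\right)\right)^{2}}{300}\right)\right)^{2} = \left(- \frac{1}{138} - \left(3 - \frac{\left(81 - 120\right)^{2}}{300}\right)\right)^{2} = \left(- \frac{1}{138} - \left(3 - \frac{\left(-39\right)^{2}}{300}\right)\right)^{2} = \left(- \frac{1}{138} + \left(-3 + \frac{1}{300} \cdot 1521\right)\right)^{2} = \left(- \frac{1}{138} + \left(-3 + \frac{507}{100}\right)\right)^{2} = \left(- \frac{1}{138} + \frac{207}{100}\right)^{2} = \left(\frac{14233}{6900}\right)^{2} = \frac{202578289}{47610000}$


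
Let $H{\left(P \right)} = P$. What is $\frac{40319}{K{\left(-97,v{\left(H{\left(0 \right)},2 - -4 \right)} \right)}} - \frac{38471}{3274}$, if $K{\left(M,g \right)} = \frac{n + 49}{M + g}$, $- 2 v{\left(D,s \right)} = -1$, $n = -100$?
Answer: $\frac{6368231579}{83487} \approx 76278.0$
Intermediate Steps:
$v{\left(D,s \right)} = \frac{1}{2}$ ($v{\left(D,s \right)} = \left(- \frac{1}{2}\right) \left(-1\right) = \frac{1}{2}$)
$K{\left(M,g \right)} = - \frac{51}{M + g}$ ($K{\left(M,g \right)} = \frac{-100 + 49}{M + g} = - \frac{51}{M + g}$)
$\frac{40319}{K{\left(-97,v{\left(H{\left(0 \right)},2 - -4 \right)} \right)}} - \frac{38471}{3274} = \frac{40319}{\left(-51\right) \frac{1}{-97 + \frac{1}{2}}} - \frac{38471}{3274} = \frac{40319}{\left(-51\right) \frac{1}{- \frac{193}{2}}} - \frac{38471}{3274} = \frac{40319}{\left(-51\right) \left(- \frac{2}{193}\right)} - \frac{38471}{3274} = \frac{40319}{\frac{102}{193}} - \frac{38471}{3274} = 40319 \cdot \frac{193}{102} - \frac{38471}{3274} = \frac{7781567}{102} - \frac{38471}{3274} = \frac{6368231579}{83487}$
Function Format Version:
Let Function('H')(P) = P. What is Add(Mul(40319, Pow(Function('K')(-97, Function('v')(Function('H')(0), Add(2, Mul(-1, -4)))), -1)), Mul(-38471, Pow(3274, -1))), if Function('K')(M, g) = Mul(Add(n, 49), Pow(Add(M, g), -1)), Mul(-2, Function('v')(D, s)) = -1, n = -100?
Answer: Rational(6368231579, 83487) ≈ 76278.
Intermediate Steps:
Function('v')(D, s) = Rational(1, 2) (Function('v')(D, s) = Mul(Rational(-1, 2), -1) = Rational(1, 2))
Function('K')(M, g) = Mul(-51, Pow(Add(M, g), -1)) (Function('K')(M, g) = Mul(Add(-100, 49), Pow(Add(M, g), -1)) = Mul(-51, Pow(Add(M, g), -1)))
Add(Mul(40319, Pow(Function('K')(-97, Function('v')(Function('H')(0), Add(2, Mul(-1, -4)))), -1)), Mul(-38471, Pow(3274, -1))) = Add(Mul(40319, Pow(Mul(-51, Pow(Add(-97, Rational(1, 2)), -1)), -1)), Mul(-38471, Pow(3274, -1))) = Add(Mul(40319, Pow(Mul(-51, Pow(Rational(-193, 2), -1)), -1)), Mul(-38471, Rational(1, 3274))) = Add(Mul(40319, Pow(Mul(-51, Rational(-2, 193)), -1)), Rational(-38471, 3274)) = Add(Mul(40319, Pow(Rational(102, 193), -1)), Rational(-38471, 3274)) = Add(Mul(40319, Rational(193, 102)), Rational(-38471, 3274)) = Add(Rational(7781567, 102), Rational(-38471, 3274)) = Rational(6368231579, 83487)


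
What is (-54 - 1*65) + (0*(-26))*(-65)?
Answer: -119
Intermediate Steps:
(-54 - 1*65) + (0*(-26))*(-65) = (-54 - 65) + 0*(-65) = -119 + 0 = -119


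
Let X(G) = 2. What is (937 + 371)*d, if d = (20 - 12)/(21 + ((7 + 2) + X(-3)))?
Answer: 327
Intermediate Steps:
d = 1/4 (d = (20 - 12)/(21 + ((7 + 2) + 2)) = 8/(21 + (9 + 2)) = 8/(21 + 11) = 8/32 = 8*(1/32) = 1/4 ≈ 0.25000)
(937 + 371)*d = (937 + 371)*(1/4) = 1308*(1/4) = 327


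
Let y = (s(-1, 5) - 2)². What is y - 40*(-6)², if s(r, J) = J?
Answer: -1431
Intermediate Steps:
y = 9 (y = (5 - 2)² = 3² = 9)
y - 40*(-6)² = 9 - 40*(-6)² = 9 - 40*36 = 9 - 1440 = -1431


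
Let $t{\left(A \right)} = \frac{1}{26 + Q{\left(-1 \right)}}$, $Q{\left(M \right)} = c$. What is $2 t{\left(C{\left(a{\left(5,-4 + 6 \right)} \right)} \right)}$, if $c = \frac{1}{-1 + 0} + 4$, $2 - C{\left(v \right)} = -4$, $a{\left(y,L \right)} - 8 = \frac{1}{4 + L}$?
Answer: $\frac{2}{29} \approx 0.068966$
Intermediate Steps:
$a{\left(y,L \right)} = 8 + \frac{1}{4 + L}$
$C{\left(v \right)} = 6$ ($C{\left(v \right)} = 2 - -4 = 2 + 4 = 6$)
$c = 3$ ($c = \frac{1}{-1} + 4 = -1 + 4 = 3$)
$Q{\left(M \right)} = 3$
$t{\left(A \right)} = \frac{1}{29}$ ($t{\left(A \right)} = \frac{1}{26 + 3} = \frac{1}{29}$)
$2 t{\left(C{\left(a{\left(5,-4 + 6 \right)} \right)} \right)} = 2 \cdot \frac{1}{29} = \frac{2}{29}$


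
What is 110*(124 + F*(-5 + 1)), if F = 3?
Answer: 12320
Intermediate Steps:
110*(124 + F*(-5 + 1)) = 110*(124 + 3*(-5 + 1)) = 110*(124 + 3*(-4)) = 110*(124 - 12) = 110*112 = 12320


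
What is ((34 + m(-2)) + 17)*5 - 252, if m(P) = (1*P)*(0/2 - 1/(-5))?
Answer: 1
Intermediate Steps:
m(P) = P/5 (m(P) = P*(0*(1/2) - 1*(-1/5)) = P*(0 + 1/5) = P*(1/5) = P/5)
((34 + m(-2)) + 17)*5 - 252 = ((34 + (1/5)*(-2)) + 17)*5 - 252 = ((34 - 2/5) + 17)*5 - 252 = (168/5 + 17)*5 - 252 = (253/5)*5 - 252 = 253 - 252 = 1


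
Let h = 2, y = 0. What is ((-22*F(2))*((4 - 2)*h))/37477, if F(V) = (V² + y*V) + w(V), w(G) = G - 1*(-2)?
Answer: -64/3407 ≈ -0.018785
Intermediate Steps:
w(G) = 2 + G (w(G) = G + 2 = 2 + G)
F(V) = 2 + V + V² (F(V) = (V² + 0*V) + (2 + V) = (V² + 0) + (2 + V) = V² + (2 + V) = 2 + V + V²)
((-22*F(2))*((4 - 2)*h))/37477 = ((-22*(2 + 2 + 2²))*((4 - 2)*2))/37477 = ((-22*(2 + 2 + 4))*(2*2))*(1/37477) = (-22*8*4)*(1/37477) = -176*4*(1/37477) = -704*1/37477 = -64/3407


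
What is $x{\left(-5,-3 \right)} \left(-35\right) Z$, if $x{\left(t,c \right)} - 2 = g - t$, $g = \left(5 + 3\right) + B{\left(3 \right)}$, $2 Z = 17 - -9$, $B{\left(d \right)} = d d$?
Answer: $-10920$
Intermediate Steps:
$B{\left(d \right)} = d^{2}$
$Z = 13$ ($Z = \frac{17 - -9}{2} = \frac{17 + 9}{2} = \frac{1}{2} \cdot 26 = 13$)
$g = 17$ ($g = \left(5 + 3\right) + 3^{2} = 8 + 9 = 17$)
$x{\left(t,c \right)} = 19 - t$ ($x{\left(t,c \right)} = 2 - \left(-17 + t\right) = 19 - t$)
$x{\left(-5,-3 \right)} \left(-35\right) Z = \left(19 - -5\right) \left(-35\right) 13 = \left(19 + 5\right) \left(-35\right) 13 = 24 \left(-35\right) 13 = \left(-840\right) 13 = -10920$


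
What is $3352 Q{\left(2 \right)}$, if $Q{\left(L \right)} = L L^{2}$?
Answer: $26816$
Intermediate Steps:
$Q{\left(L \right)} = L^{3}$
$3352 Q{\left(2 \right)} = 3352 \cdot 2^{3} = 3352 \cdot 8 = 26816$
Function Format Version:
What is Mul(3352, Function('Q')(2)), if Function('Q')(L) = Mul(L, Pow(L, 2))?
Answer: 26816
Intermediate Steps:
Function('Q')(L) = Pow(L, 3)
Mul(3352, Function('Q')(2)) = Mul(3352, Pow(2, 3)) = Mul(3352, 8) = 26816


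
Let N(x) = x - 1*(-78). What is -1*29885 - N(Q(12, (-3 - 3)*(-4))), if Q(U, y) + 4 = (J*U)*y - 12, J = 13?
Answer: -33691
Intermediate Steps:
Q(U, y) = -16 + 13*U*y (Q(U, y) = -4 + ((13*U)*y - 12) = -4 + (13*U*y - 12) = -4 + (-12 + 13*U*y) = -16 + 13*U*y)
N(x) = 78 + x (N(x) = x + 78 = 78 + x)
-1*29885 - N(Q(12, (-3 - 3)*(-4))) = -1*29885 - (78 + (-16 + 13*12*((-3 - 3)*(-4)))) = -29885 - (78 + (-16 + 13*12*(-6*(-4)))) = -29885 - (78 + (-16 + 13*12*24)) = -29885 - (78 + (-16 + 3744)) = -29885 - (78 + 3728) = -29885 - 1*3806 = -29885 - 3806 = -33691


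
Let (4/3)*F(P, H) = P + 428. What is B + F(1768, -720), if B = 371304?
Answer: 372951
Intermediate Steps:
F(P, H) = 321 + 3*P/4 (F(P, H) = 3*(P + 428)/4 = 3*(428 + P)/4 = 321 + 3*P/4)
B + F(1768, -720) = 371304 + (321 + (¾)*1768) = 371304 + (321 + 1326) = 371304 + 1647 = 372951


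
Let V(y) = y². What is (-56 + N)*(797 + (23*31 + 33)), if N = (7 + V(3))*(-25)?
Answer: -703608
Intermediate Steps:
N = -400 (N = (7 + 3²)*(-25) = (7 + 9)*(-25) = 16*(-25) = -400)
(-56 + N)*(797 + (23*31 + 33)) = (-56 - 400)*(797 + (23*31 + 33)) = -456*(797 + (713 + 33)) = -456*(797 + 746) = -456*1543 = -703608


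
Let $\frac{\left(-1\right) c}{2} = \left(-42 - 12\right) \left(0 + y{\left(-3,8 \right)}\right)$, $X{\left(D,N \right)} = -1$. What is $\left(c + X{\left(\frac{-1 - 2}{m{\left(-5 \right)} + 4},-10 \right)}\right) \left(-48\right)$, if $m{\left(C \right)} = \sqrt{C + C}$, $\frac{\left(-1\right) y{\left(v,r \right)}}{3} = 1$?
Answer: $15600$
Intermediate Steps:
$y{\left(v,r \right)} = -3$ ($y{\left(v,r \right)} = \left(-3\right) 1 = -3$)
$m{\left(C \right)} = \sqrt{2} \sqrt{C}$ ($m{\left(C \right)} = \sqrt{2 C} = \sqrt{2} \sqrt{C}$)
$c = -324$ ($c = - 2 \left(-42 - 12\right) \left(0 - 3\right) = - 2 \left(\left(-54\right) \left(-3\right)\right) = \left(-2\right) 162 = -324$)
$\left(c + X{\left(\frac{-1 - 2}{m{\left(-5 \right)} + 4},-10 \right)}\right) \left(-48\right) = \left(-324 - 1\right) \left(-48\right) = \left(-325\right) \left(-48\right) = 15600$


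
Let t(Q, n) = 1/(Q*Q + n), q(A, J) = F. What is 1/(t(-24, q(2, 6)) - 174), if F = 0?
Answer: -576/100223 ≈ -0.0057472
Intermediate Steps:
q(A, J) = 0
t(Q, n) = 1/(n + Q²) (t(Q, n) = 1/(Q² + n) = 1/(n + Q²))
1/(t(-24, q(2, 6)) - 174) = 1/(1/(0 + (-24)²) - 174) = 1/(1/(0 + 576) - 174) = 1/(1/576 - 174) = 1/(-100223/576) = -576/100223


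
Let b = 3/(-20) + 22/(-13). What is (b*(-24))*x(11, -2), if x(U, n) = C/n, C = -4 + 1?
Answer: 4311/65 ≈ 66.323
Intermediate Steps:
C = -3
x(U, n) = -3/n
b = -479/260 (b = 3*(-1/20) + 22*(-1/13) = -3/20 - 22/13 = -479/260 ≈ -1.8423)
(b*(-24))*x(11, -2) = (-479/260*(-24))*(-3/(-2)) = 2874*(-3*(-1/2))/65 = (2874/65)*(3/2) = 4311/65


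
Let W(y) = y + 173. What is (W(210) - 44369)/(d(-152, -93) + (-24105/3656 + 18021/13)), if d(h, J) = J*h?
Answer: -696855536/245809073 ≈ -2.8349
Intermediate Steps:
W(y) = 173 + y
(W(210) - 44369)/(d(-152, -93) + (-24105/3656 + 18021/13)) = ((173 + 210) - 44369)/(-93*(-152) + (-24105/3656 + 18021/13)) = (383 - 44369)/(14136 + (-24105*1/3656 + 18021*(1/13))) = -43986/(14136 + (-24105/3656 + 18021/13)) = -43986/(14136 + 65571411/47528) = -43986/737427219/47528 = -43986*47528/737427219 = -696855536/245809073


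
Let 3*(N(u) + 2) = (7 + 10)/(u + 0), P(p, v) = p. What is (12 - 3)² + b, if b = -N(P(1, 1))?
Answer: 232/3 ≈ 77.333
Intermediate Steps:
N(u) = -2 + 17/(3*u) (N(u) = -2 + ((7 + 10)/(u + 0))/3 = -2 + (17/u)/3 = -2 + 17/(3*u))
b = -11/3 (b = -(-2 + (17/3)/1) = -(-2 + (17/3)*1) = -(-2 + 17/3) = -1*11/3 = -11/3 ≈ -3.6667)
(12 - 3)² + b = (12 - 3)² - 11/3 = 9² - 11/3 = 81 - 11/3 = 232/3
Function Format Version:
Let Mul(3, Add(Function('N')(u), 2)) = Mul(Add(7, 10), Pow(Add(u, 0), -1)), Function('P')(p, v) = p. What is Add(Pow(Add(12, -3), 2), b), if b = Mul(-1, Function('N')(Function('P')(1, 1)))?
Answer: Rational(232, 3) ≈ 77.333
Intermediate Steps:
Function('N')(u) = Add(-2, Mul(Rational(17, 3), Pow(u, -1))) (Function('N')(u) = Add(-2, Mul(Rational(1, 3), Mul(Add(7, 10), Pow(Add(u, 0), -1)))) = Add(-2, Mul(Rational(1, 3), Mul(17, Pow(u, -1)))) = Add(-2, Mul(Rational(17, 3), Pow(u, -1))))
b = Rational(-11, 3) (b = Mul(-1, Add(-2, Mul(Rational(17, 3), Pow(1, -1)))) = Mul(-1, Add(-2, Mul(Rational(17, 3), 1))) = Mul(-1, Add(-2, Rational(17, 3))) = Mul(-1, Rational(11, 3)) = Rational(-11, 3) ≈ -3.6667)
Add(Pow(Add(12, -3), 2), b) = Add(Pow(Add(12, -3), 2), Rational(-11, 3)) = Add(Pow(9, 2), Rational(-11, 3)) = Add(81, Rational(-11, 3)) = Rational(232, 3)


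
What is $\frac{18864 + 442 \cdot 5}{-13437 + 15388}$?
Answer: $\frac{21074}{1951} \approx 10.802$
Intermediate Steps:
$\frac{18864 + 442 \cdot 5}{-13437 + 15388} = \frac{18864 + 2210}{1951} = 21074 \cdot \frac{1}{1951} = \frac{21074}{1951}$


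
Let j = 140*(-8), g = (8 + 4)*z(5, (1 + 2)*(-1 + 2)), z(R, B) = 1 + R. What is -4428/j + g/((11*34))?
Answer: 217089/52360 ≈ 4.1461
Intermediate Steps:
g = 72 (g = (8 + 4)*(1 + 5) = 12*6 = 72)
j = -1120
-4428/j + g/((11*34)) = -4428/(-1120) + 72/((11*34)) = -4428*(-1/1120) + 72/374 = 1107/280 + 72*(1/374) = 1107/280 + 36/187 = 217089/52360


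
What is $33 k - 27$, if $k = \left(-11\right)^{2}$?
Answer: $3966$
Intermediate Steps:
$k = 121$
$33 k - 27 = 33 \cdot 121 - 27 = 3993 - 27 = 3966$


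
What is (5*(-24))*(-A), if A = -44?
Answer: -5280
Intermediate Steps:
(5*(-24))*(-A) = (5*(-24))*(-1*(-44)) = -120*44 = -5280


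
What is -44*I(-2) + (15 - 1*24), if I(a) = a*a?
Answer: -185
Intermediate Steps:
I(a) = a**2
-44*I(-2) + (15 - 1*24) = -44*(-2)**2 + (15 - 1*24) = -44*4 + (15 - 24) = -176 - 9 = -185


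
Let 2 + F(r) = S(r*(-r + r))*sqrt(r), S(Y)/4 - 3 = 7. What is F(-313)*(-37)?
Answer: 74 - 1480*I*sqrt(313) ≈ 74.0 - 26184.0*I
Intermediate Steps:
S(Y) = 40 (S(Y) = 12 + 4*7 = 12 + 28 = 40)
F(r) = -2 + 40*sqrt(r)
F(-313)*(-37) = (-2 + 40*sqrt(-313))*(-37) = (-2 + 40*(I*sqrt(313)))*(-37) = (-2 + 40*I*sqrt(313))*(-37) = 74 - 1480*I*sqrt(313)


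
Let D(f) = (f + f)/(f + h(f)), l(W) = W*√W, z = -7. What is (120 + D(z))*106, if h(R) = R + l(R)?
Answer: 140344/11 - 212*I*√7/11 ≈ 12759.0 - 50.991*I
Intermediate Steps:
l(W) = W^(3/2)
h(R) = R + R^(3/2)
D(f) = 2*f/(f^(3/2) + 2*f) (D(f) = (f + f)/(f + (f + f^(3/2))) = (2*f)/(f^(3/2) + 2*f) = 2*f/(f^(3/2) + 2*f))
(120 + D(z))*106 = (120 + 2*(-7)/((-7)^(3/2) + 2*(-7)))*106 = (120 + 2*(-7)/(-7*I*√7 - 14))*106 = (120 + 2*(-7)/(-14 - 7*I*√7))*106 = (120 - 14/(-14 - 7*I*√7))*106 = 12720 - 1484/(-14 - 7*I*√7)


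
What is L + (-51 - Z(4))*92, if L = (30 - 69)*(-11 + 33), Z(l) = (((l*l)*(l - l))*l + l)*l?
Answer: -7022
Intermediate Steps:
Z(l) = l² (Z(l) = ((l²*0)*l + l)*l = (0*l + l)*l = (0 + l)*l = l*l = l²)
L = -858 (L = -39*22 = -858)
L + (-51 - Z(4))*92 = -858 + (-51 - 1*4²)*92 = -858 + (-51 - 1*16)*92 = -858 + (-51 - 16)*92 = -858 - 67*92 = -858 - 6164 = -7022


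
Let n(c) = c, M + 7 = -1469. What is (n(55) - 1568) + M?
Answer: -2989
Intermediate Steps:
M = -1476 (M = -7 - 1469 = -1476)
(n(55) - 1568) + M = (55 - 1568) - 1476 = -1513 - 1476 = -2989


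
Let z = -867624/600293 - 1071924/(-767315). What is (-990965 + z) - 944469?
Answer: -891487676747570858/460613823295 ≈ -1.9354e+6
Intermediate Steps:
z = -22272435828/460613823295 (z = -867624*1/600293 - 1071924*(-1/767315) = -867624/600293 + 1071924/767315 = -22272435828/460613823295 ≈ -0.048354)
(-990965 + z) - 944469 = (-990965 - 22272435828/460613823295) - 944469 = -456452199673965503/460613823295 - 944469 = -891487676747570858/460613823295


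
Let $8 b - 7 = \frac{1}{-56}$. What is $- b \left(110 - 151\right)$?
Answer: $\frac{16031}{448} \approx 35.784$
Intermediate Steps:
$b = \frac{391}{448}$ ($b = \frac{7}{8} + \frac{1}{8 \left(-56\right)} = \frac{7}{8} + \frac{1}{8} \left(- \frac{1}{56}\right) = \frac{7}{8} - \frac{1}{448} = \frac{391}{448} \approx 0.87277$)
$- b \left(110 - 151\right) = - \frac{391 \left(110 - 151\right)}{448} = - \frac{391 \left(-41\right)}{448} = \left(-1\right) \left(- \frac{16031}{448}\right) = \frac{16031}{448}$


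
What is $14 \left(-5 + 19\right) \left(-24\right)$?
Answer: $-4704$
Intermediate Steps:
$14 \left(-5 + 19\right) \left(-24\right) = 14 \cdot 14 \left(-24\right) = 196 \left(-24\right) = -4704$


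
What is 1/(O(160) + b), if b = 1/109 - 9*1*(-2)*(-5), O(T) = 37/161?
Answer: -17549/1575216 ≈ -0.011141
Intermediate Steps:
O(T) = 37/161 (O(T) = 37*(1/161) = 37/161)
b = -9809/109 (b = 1/109 - (-18)*(-5) = 1/109 - 9*10 = 1/109 - 90 = -9809/109 ≈ -89.991)
1/(O(160) + b) = 1/(37/161 - 9809/109) = 1/(-1575216/17549) = -17549/1575216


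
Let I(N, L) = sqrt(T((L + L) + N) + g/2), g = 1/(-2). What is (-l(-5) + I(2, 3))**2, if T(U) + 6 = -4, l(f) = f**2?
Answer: (50 - I*sqrt(41))**2/4 ≈ 614.75 - 160.08*I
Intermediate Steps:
T(U) = -10 (T(U) = -6 - 4 = -10)
g = -1/2 ≈ -0.50000
I(N, L) = I*sqrt(41)/2 (I(N, L) = sqrt(-10 - 1/2/2) = sqrt(-10 - 1/2*1/2) = sqrt(-10 - 1/4) = sqrt(-41/4) = I*sqrt(41)/2)
(-l(-5) + I(2, 3))**2 = (-1*(-5)**2 + I*sqrt(41)/2)**2 = (-1*25 + I*sqrt(41)/2)**2 = (-25 + I*sqrt(41)/2)**2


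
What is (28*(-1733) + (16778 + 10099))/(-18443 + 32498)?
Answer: -21647/14055 ≈ -1.5402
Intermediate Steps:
(28*(-1733) + (16778 + 10099))/(-18443 + 32498) = (-48524 + 26877)/14055 = -21647*1/14055 = -21647/14055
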